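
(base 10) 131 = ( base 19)6H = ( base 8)203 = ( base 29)4F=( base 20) 6b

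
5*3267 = 16335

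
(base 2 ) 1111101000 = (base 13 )5bc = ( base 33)UA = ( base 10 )1000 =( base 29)15e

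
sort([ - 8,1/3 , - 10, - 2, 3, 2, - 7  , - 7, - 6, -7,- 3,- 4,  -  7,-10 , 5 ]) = [ -10, - 10, - 8,  -  7,-7,-7, - 7 , - 6, - 4, - 3,- 2, 1/3, 2 , 3,5 ] 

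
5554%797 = 772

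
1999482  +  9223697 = 11223179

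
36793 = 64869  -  28076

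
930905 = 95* 9799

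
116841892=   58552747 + 58289145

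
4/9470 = 2/4735  =  0.00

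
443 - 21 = 422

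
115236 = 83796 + 31440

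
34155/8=4269 + 3/8 = 4269.38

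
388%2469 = 388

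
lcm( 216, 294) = 10584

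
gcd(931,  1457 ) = 1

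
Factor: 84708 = 2^2*3^2*13^1*181^1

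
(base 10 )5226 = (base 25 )891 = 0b1010001101010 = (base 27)74F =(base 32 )53A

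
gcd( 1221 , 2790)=3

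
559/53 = 559/53 = 10.55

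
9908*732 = 7252656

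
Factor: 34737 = 3^1*11579^1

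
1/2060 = 1/2060 = 0.00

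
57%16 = 9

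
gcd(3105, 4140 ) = 1035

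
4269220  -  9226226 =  - 4957006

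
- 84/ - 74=42/37 = 1.14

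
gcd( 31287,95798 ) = 1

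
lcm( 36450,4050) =36450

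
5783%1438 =31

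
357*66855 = 23867235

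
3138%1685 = 1453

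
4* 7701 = 30804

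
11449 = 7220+4229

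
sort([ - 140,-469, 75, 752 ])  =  [ - 469, - 140, 75, 752]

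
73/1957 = 73/1957 = 0.04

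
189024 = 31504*6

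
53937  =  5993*9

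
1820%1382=438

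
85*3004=255340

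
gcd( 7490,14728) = 14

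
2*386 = 772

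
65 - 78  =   - 13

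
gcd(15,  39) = 3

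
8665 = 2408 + 6257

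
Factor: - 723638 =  - 2^1 *181^1*1999^1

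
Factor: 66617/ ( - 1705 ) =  - 5^( - 1 )*11^( - 1 ) * 31^( - 1)*66617^1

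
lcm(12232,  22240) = 244640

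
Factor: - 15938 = -2^1*13^1*613^1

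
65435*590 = 38606650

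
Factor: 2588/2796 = 3^( - 1 )*233^( - 1 )*647^1=647/699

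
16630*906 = 15066780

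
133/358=133/358 = 0.37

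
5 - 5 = 0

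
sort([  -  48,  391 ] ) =[ - 48,391] 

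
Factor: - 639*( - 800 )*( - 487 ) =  - 2^5*3^2 * 5^2*71^1*487^1 = - 248954400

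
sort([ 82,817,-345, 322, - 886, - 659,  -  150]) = [ - 886, - 659, - 345, - 150,82, 322,817]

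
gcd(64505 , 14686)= 7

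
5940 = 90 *66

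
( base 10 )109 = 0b1101101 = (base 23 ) 4H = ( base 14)7B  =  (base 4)1231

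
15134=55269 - 40135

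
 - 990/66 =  -15 = - 15.00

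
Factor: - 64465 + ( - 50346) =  - 29^1*37^1*107^1 = - 114811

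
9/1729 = 9/1729= 0.01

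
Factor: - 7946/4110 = -3^( - 1 ) *5^( - 1)*29^1 = - 29/15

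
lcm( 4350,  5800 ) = 17400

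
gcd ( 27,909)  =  9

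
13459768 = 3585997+9873771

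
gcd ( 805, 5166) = 7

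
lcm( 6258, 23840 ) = 500640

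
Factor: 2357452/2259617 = 2^2*109^1*1289^(  -  1)*1753^( - 1)*5407^1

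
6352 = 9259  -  2907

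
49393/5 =9878  +  3/5  =  9878.60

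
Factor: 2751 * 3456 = 9507456 = 2^7 * 3^4*7^1*131^1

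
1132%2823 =1132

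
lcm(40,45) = 360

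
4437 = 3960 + 477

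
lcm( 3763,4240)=301040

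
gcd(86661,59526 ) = 9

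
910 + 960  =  1870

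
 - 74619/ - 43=74619/43 = 1735.33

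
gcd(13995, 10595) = 5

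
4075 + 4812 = 8887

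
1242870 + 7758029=9000899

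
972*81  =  78732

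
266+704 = 970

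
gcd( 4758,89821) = 1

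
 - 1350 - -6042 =4692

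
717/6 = 239/2 = 119.50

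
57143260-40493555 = 16649705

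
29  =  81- 52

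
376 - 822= - 446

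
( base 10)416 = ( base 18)152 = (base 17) 178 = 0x1a0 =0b110100000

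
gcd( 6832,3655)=1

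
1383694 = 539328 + 844366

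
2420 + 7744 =10164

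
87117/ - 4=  - 87117/4 = - 21779.25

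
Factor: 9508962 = 2^1 * 3^1*1584827^1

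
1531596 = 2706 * 566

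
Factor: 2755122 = 2^1 * 3^1*17^1*27011^1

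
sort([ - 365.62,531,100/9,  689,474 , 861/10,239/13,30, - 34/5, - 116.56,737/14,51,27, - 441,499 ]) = [ - 441 ,-365.62, - 116.56, - 34/5,100/9,239/13,27, 30,51 , 737/14,861/10 , 474,499,531,689] 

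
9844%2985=889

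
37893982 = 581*65222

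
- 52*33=-1716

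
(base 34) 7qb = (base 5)241422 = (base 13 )4124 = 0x231b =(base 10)8987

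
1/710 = 1/710  =  0.00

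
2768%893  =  89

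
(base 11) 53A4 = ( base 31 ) 7D2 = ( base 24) c94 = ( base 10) 7132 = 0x1bdc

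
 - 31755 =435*( - 73 ) 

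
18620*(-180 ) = - 3351600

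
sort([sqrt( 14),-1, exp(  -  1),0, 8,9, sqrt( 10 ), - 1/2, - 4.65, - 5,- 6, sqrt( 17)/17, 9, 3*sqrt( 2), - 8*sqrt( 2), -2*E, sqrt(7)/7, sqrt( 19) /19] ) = [ - 8*sqrt(2), - 6, - 2*E , -5,  -  4.65, - 1,  -  1/2, 0, sqrt ( 19)/19, sqrt(17) /17, exp( - 1), sqrt(7) /7, sqrt( 10),sqrt(14), 3*sqrt(2), 8,9,9 ]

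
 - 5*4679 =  - 23395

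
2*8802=17604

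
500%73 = 62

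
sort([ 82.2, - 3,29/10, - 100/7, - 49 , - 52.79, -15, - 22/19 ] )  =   [-52.79, - 49, - 15,-100/7, - 3, - 22/19,  29/10,  82.2]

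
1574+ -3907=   -  2333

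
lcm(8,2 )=8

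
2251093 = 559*4027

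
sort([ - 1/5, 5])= [- 1/5, 5 ] 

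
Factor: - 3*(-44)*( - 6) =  - 792=-2^3*3^2*11^1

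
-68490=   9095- 77585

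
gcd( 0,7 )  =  7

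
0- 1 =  - 1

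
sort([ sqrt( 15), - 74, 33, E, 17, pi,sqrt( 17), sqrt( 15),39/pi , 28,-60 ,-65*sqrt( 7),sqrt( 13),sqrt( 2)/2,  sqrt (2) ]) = [-65*sqrt( 7), - 74, - 60 , sqrt( 2) /2, sqrt ( 2), E,pi, sqrt(13),sqrt( 15 ), sqrt( 15 ),  sqrt( 17 ) , 39/pi, 17, 28, 33 ] 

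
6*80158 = 480948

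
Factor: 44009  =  7^1*6287^1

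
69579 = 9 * 7731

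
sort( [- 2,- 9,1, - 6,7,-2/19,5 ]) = [ - 9,-6,-2,-2/19,1,5, 7] 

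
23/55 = 23/55 = 0.42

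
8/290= 4/145 = 0.03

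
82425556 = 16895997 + 65529559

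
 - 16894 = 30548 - 47442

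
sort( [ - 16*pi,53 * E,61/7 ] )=[ - 16 * pi, 61/7, 53*E ] 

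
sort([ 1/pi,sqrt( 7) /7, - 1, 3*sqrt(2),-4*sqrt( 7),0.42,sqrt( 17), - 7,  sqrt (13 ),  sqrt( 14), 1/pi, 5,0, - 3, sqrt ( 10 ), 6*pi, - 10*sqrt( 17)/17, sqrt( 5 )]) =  [ - 4*sqrt(7), -7, - 3, - 10*sqrt(17 ) /17, - 1 , 0, 1/pi  ,  1/pi, sqrt( 7) /7, 0.42,sqrt( 5 ), sqrt( 10 ),sqrt(13 ),sqrt( 14),sqrt( 17) , 3 * sqrt( 2 ) , 5, 6*pi] 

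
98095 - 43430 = 54665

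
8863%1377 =601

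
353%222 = 131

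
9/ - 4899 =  - 3/1633 = -0.00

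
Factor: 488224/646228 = 584/773 = 2^3*73^1*773^(  -  1 ) 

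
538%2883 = 538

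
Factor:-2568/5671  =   - 2^3*3^1*53^( - 1) =- 24/53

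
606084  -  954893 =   -  348809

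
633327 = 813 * 779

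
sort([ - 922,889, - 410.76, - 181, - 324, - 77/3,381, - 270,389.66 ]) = [ - 922, - 410.76, - 324, -270, - 181, - 77/3,  381,  389.66, 889]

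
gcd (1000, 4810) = 10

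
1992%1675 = 317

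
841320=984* 855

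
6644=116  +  6528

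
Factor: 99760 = 2^4*5^1*29^1*43^1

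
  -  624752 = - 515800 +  - 108952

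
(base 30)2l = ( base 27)30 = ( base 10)81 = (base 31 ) 2J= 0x51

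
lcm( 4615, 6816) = 443040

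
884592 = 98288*9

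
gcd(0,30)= 30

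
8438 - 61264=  - 52826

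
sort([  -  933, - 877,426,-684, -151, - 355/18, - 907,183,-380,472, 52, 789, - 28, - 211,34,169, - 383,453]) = [-933,-907, - 877, - 684, - 383, - 380, - 211, - 151, - 28,-355/18,34,52,169, 183,426,453, 472, 789 ] 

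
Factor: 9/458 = 2^( - 1 )*3^2*229^(-1)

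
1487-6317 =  - 4830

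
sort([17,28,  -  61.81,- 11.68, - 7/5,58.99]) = [-61.81, - 11.68,  -  7/5,  17, 28,  58.99]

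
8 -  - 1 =9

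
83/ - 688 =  - 1 + 605/688 = - 0.12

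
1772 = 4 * 443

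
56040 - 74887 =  - 18847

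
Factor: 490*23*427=2^1 * 5^1*7^3*23^1*61^1=   4812290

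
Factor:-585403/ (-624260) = 919/980 = 2^(-2 )*5^(-1 )*  7^( - 2)*919^1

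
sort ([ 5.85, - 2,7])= [-2, 5.85, 7 ] 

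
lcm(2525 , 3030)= 15150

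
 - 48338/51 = - 948+10/51 = - 947.80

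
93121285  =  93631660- 510375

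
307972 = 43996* 7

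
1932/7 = 276=276.00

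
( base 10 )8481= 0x2121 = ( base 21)j4i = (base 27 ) BH3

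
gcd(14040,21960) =360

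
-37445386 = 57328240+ - 94773626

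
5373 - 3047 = 2326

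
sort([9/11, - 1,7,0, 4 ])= [ - 1,0,9/11, 4,  7] 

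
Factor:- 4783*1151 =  -1151^1*4783^1 = -5505233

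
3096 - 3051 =45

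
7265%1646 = 681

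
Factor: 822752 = 2^5*7^1*3673^1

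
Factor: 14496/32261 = 2^5*3^1*151^1*32261^( - 1) 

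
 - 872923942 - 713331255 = - 1586255197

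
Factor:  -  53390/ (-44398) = 95/79=5^1 * 19^1* 79^( - 1 )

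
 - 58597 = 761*(-77 )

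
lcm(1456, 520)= 7280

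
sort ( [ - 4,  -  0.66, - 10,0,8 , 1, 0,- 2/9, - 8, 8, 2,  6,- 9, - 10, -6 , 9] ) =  [-10, - 10,-9, - 8 , - 6, - 4, - 0.66,-2/9 , 0, 0,1, 2,  6, 8,8,9]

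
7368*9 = 66312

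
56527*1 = 56527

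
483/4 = 120 + 3/4=120.75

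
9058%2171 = 374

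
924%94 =78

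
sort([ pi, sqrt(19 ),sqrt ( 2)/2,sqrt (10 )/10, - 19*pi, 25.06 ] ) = [ - 19*pi,sqrt( 10) /10, sqrt( 2 )/2, pi,sqrt( 19),25.06 ]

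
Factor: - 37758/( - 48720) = 2^( - 3)*5^( - 1)*31^1 = 31/40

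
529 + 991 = 1520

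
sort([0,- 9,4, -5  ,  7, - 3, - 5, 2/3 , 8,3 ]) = [ - 9,-5,-5, -3,  0,2/3,3,4, 7, 8]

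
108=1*108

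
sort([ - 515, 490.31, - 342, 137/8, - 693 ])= [ - 693, - 515  , - 342, 137/8, 490.31 ] 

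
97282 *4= 389128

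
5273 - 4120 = 1153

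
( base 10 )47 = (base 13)38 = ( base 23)21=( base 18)2B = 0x2F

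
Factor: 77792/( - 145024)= - 2^( - 2)*13^1*17^1*103^( - 1)=- 221/412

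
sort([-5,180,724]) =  [ - 5,180,  724 ]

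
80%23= 11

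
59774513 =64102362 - 4327849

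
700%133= 35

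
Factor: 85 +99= 184 = 2^3 *23^1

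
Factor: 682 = 2^1*11^1*31^1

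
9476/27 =350+26/27 =350.96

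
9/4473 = 1/497 = 0.00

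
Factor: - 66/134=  - 3^1*11^1 *67^( - 1) = - 33/67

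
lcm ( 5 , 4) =20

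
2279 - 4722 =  - 2443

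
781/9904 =781/9904 = 0.08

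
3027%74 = 67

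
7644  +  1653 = 9297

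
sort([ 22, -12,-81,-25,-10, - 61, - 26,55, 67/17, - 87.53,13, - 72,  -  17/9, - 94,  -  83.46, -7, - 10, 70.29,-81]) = [ - 94, - 87.53, - 83.46,-81,-81, - 72, - 61,  -  26 , - 25 , - 12, - 10, - 10, - 7, - 17/9,67/17, 13 , 22,55, 70.29 ]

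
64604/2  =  32302 =32302.00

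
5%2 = 1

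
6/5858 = 3/2929 = 0.00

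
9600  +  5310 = 14910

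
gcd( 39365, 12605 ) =5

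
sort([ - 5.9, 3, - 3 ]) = [ - 5.9, - 3,3]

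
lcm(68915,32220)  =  2480940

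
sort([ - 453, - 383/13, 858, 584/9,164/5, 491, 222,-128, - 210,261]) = [ - 453, - 210,-128,  -  383/13, 164/5, 584/9,222,261, 491,858 ] 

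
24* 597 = 14328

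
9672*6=58032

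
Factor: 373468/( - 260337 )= - 2^2*3^( - 1)*7^( - 3)*11^( - 1)*23^( - 1)*73^1*  1279^1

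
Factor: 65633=65633^1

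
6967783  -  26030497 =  - 19062714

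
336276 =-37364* ( - 9)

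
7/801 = 7/801 = 0.01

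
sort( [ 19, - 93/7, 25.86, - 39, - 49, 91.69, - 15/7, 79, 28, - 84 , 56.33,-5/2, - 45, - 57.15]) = [ - 84 ,  -  57.15, - 49,  -  45,-39  , - 93/7, - 5/2, - 15/7, 19,25.86 , 28,56.33, 79, 91.69]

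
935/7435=187/1487 = 0.13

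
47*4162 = 195614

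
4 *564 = 2256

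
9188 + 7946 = 17134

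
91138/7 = 13019 + 5/7 = 13019.71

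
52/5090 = 26/2545 = 0.01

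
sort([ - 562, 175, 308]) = [ - 562,175,308 ] 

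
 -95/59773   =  -1 + 59678/59773 = -0.00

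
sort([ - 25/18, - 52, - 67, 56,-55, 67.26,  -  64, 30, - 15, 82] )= [ - 67, - 64, - 55,-52,-15,- 25/18,  30,  56,  67.26  ,  82]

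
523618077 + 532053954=1055672031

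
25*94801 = 2370025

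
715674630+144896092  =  860570722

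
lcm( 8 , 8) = 8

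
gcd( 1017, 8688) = 3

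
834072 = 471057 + 363015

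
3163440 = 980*3228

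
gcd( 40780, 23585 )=5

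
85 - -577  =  662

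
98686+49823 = 148509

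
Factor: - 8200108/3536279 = -2^2*7^1*61^1*271^( - 1 )*4801^1*13049^(-1)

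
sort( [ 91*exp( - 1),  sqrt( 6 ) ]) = [ sqrt(6),91*exp(-1 )] 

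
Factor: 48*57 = 2736  =  2^4*3^2*19^1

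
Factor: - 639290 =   -  2^1*5^1 *63929^1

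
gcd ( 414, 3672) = 18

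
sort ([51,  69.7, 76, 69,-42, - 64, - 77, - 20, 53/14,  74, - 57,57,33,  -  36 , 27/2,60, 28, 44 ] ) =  [ - 77, - 64, - 57,  -  42, - 36,  -  20, 53/14,27/2, 28, 33,44,51 , 57, 60, 69, 69.7, 74,76 ] 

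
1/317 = 1/317 = 0.00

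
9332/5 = 1866+ 2/5  =  1866.40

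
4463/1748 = 2  +  967/1748= 2.55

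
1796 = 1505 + 291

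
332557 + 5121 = 337678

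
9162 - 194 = 8968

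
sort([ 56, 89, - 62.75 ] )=[ - 62.75,56 , 89 ]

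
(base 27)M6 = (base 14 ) 30c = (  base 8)1130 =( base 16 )258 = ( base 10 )600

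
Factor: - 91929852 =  - 2^2*3^2*7^1*364801^1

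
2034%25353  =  2034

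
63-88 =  - 25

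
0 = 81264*0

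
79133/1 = 79133 = 79133.00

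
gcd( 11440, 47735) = 5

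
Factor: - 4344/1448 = -3 = -3^1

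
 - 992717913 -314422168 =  - 1307140081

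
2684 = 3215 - 531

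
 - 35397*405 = - 14335785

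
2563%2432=131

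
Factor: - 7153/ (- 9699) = 3^(-1)*23^1*53^(  -  1 )*61^( - 1 )*311^1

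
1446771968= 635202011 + 811569957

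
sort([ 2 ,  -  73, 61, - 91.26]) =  [ - 91.26 , - 73,2  ,  61]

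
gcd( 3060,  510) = 510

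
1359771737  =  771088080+588683657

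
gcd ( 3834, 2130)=426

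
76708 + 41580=118288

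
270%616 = 270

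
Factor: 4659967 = 13^1 * 358459^1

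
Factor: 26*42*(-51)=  -55692 = - 2^2*3^2*7^1*13^1*17^1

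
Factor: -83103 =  - 3^1 *27701^1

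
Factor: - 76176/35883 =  - 2^4*3^( - 2) * 23^2*443^ (- 1) = - 8464/3987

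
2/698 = 1/349 = 0.00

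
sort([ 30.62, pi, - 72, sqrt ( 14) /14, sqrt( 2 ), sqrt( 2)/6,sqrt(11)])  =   [- 72,sqrt( 2 ) /6, sqrt( 14 ) /14,  sqrt( 2), pi,sqrt(11 ) , 30.62 ] 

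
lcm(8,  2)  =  8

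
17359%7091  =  3177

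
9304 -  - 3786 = 13090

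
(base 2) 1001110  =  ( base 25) 33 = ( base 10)78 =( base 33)2C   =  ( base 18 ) 46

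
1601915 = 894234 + 707681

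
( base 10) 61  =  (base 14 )45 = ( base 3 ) 2021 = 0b111101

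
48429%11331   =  3105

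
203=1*203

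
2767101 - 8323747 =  - 5556646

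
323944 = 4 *80986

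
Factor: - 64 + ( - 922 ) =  - 986 = - 2^1*17^1 * 29^1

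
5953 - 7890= - 1937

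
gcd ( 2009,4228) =7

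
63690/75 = 849 + 1/5 = 849.20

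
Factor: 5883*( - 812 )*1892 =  - 2^4*3^1 * 7^1*11^1* 29^1*37^1*43^1*53^1 = - 9038076432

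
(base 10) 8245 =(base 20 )10C5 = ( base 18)1781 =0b10000000110101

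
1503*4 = 6012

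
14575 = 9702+4873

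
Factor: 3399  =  3^1*11^1 *103^1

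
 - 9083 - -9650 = 567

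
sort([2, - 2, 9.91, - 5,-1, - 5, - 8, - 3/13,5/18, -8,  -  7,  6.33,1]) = [ - 8, - 8 , - 7, - 5, - 5, - 2 , - 1, - 3/13,  5/18,1, 2, 6.33,  9.91] 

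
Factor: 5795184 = 2^4*3^1 * 157^1*769^1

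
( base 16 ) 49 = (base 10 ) 73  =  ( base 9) 81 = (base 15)4d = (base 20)3D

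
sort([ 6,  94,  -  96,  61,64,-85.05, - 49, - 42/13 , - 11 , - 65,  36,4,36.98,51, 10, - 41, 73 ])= [ - 96,  -  85.05, - 65, - 49,-41, - 11, - 42/13,4,  6,10,36, 36.98,51, 61, 64,  73,94]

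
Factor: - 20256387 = -3^1*719^1*9391^1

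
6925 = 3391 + 3534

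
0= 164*0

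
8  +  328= 336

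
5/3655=1/731 =0.00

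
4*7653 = 30612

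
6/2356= 3/1178 = 0.00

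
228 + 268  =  496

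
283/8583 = 283/8583 = 0.03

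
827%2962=827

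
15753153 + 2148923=17902076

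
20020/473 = 1820/43 = 42.33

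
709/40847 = 709/40847 = 0.02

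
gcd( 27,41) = 1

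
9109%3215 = 2679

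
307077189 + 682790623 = 989867812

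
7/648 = 7/648  =  0.01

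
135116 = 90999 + 44117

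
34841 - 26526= 8315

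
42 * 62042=2605764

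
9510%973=753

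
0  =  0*99494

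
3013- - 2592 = 5605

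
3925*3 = 11775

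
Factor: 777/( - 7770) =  - 2^( - 1)*5^( - 1) = - 1/10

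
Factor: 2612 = 2^2*653^1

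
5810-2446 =3364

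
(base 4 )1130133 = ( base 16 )171F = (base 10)5919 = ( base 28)7FB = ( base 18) 104f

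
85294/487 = 85294/487 = 175.14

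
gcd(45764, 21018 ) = 2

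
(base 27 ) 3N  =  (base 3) 10212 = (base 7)206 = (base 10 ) 104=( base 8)150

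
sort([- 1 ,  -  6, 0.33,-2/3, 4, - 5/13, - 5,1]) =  [  -  6,-5 , - 1,  -  2/3, - 5/13 , 0.33,1 , 4]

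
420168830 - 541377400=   -121208570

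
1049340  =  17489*60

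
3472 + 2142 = 5614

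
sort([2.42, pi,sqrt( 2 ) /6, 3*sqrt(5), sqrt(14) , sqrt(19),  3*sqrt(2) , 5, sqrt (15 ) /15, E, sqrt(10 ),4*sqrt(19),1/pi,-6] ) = [-6, sqrt(2 ) /6, sqrt( 15 )/15,1/pi, 2.42,  E  ,  pi, sqrt (10 ),sqrt( 14), 3 * sqrt(2 ), sqrt(19),5, 3*sqrt(5), 4*sqrt( 19)] 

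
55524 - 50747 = 4777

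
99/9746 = 9/886= 0.01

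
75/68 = 75/68 = 1.10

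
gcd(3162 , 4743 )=1581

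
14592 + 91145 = 105737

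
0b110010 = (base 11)46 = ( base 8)62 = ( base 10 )50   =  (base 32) 1i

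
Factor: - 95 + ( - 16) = - 3^1*37^1 = - 111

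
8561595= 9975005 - 1413410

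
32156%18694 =13462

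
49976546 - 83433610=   -  33457064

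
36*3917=141012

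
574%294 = 280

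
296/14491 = 296/14491 = 0.02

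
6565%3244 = 77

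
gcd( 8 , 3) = 1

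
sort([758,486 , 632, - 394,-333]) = [ - 394, - 333,486,632, 758]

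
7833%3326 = 1181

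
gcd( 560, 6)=2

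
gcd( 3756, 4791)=3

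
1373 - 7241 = - 5868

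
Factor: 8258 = 2^1*4129^1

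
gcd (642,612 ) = 6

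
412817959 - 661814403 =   -  248996444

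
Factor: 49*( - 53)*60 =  - 155820 = - 2^2*3^1*5^1 *7^2*53^1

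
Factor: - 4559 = -47^1*97^1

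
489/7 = 489/7 = 69.86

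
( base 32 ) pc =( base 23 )1C7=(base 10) 812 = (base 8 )1454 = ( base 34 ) NU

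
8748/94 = 4374/47 = 93.06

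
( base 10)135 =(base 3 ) 12000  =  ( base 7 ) 252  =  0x87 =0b10000111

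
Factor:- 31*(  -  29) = 899 =29^1*31^1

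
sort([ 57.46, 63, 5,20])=[ 5, 20,57.46, 63 ]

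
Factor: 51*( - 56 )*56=  -  159936 = - 2^6*3^1 * 7^2*17^1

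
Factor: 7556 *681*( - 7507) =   -  2^2*  3^1 *227^1*1889^1 * 7507^1 =- 38628289452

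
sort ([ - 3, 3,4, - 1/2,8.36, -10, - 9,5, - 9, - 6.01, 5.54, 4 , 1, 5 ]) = [ - 10, - 9, - 9 ,  -  6.01,  -  3, - 1/2, 1,3,4,4, 5 , 5,5.54,8.36 ] 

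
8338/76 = 109+ 27/38=   109.71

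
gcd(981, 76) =1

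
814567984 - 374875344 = 439692640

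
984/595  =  984/595 = 1.65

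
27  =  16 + 11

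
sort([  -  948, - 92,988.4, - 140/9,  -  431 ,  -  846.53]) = [ - 948, - 846.53, -431, - 92, - 140/9, 988.4]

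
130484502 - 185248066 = - 54763564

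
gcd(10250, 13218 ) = 2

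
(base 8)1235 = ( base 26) PJ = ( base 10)669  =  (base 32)KT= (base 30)M9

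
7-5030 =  - 5023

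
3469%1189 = 1091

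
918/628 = 1 + 145/314 = 1.46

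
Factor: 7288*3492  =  2^5 * 3^2*97^1*911^1 = 25449696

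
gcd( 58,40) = 2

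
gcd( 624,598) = 26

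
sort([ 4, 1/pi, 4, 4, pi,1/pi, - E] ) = [  -  E, 1/pi, 1/pi, pi, 4,4 , 4] 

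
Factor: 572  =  2^2*11^1*13^1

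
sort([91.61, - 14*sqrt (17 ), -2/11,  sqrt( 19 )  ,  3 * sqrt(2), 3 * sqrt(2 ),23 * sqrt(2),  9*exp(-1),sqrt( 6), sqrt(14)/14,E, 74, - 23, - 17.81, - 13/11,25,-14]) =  [ - 14 * sqrt(17), - 23  , - 17.81 , - 14,  -  13/11,-2/11, sqrt(14 ) /14 , sqrt( 6 ), E,9*exp( -1) , 3*sqrt(2 ), 3 * sqrt(2),sqrt(19 ),25 , 23*sqrt( 2), 74,91.61] 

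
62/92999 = 62/92999 = 0.00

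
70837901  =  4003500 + 66834401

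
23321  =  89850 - 66529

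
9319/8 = 9319/8 = 1164.88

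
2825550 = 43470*65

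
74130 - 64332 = 9798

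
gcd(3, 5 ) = 1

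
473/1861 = 473/1861 = 0.25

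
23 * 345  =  7935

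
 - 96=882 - 978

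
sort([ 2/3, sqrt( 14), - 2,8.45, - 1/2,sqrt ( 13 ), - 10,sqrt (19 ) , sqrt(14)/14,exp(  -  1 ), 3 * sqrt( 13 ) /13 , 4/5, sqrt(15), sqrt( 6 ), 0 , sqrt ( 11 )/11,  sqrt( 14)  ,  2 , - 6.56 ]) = [-10, - 6.56, - 2, - 1/2,0,sqrt( 14) /14, sqrt( 11 )/11,  exp( - 1), 2/3, 4/5,3*sqrt( 13) /13,2,sqrt(6 ), sqrt( 13 ),sqrt(14),sqrt(14),sqrt( 15),sqrt ( 19 ), 8.45]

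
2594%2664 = 2594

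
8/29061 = 8/29061 = 0.00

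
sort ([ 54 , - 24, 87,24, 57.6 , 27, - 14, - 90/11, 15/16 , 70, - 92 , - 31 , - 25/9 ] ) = [ - 92, - 31, - 24, - 14 , - 90/11, - 25/9,15/16, 24, 27,54, 57.6, 70, 87]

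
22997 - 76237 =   -  53240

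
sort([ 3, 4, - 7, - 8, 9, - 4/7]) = [ - 8, - 7, - 4/7, 3, 4, 9 ]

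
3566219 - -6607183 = 10173402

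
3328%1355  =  618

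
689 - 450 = 239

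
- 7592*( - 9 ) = 68328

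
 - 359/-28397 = 359/28397 = 0.01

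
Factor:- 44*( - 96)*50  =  2^8* 3^1*  5^2 * 11^1= 211200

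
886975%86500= 21975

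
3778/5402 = 1889/2701 = 0.70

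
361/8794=361/8794 = 0.04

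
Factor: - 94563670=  - 2^1*5^1 * 1433^1 *6599^1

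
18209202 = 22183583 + -3974381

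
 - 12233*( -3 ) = 36699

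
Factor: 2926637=7^1*157^1* 2663^1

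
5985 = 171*35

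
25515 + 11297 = 36812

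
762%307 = 148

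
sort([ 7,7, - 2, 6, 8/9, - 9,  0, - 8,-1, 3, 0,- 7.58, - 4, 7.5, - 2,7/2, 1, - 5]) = [ - 9, - 8 ,  -  7.58, - 5, - 4, - 2, - 2, - 1, 0, 0, 8/9,1,  3, 7/2, 6 , 7, 7,7.5] 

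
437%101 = 33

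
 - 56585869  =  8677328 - 65263197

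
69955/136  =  4115/8 = 514.38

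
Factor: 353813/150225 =3^(-1)*5^( - 2) * 2003^( -1)*353813^1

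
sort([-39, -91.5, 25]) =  [  -  91.5,  -  39,25] 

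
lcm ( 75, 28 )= 2100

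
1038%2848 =1038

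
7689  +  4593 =12282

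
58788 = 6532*9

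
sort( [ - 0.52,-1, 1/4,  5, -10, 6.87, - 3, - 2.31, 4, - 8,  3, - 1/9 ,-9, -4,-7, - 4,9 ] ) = [ - 10, - 9,-8, - 7,  -  4, - 4,-3,-2.31, - 1,-0.52, - 1/9, 1/4, 3, 4, 5, 6.87,9 ] 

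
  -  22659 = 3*(- 7553 )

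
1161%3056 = 1161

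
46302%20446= 5410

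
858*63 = 54054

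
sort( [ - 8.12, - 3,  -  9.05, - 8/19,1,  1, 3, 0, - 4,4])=[  -  9.05, - 8.12, - 4, - 3, -8/19,0, 1,1,3, 4]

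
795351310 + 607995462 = 1403346772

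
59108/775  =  76 + 208/775 = 76.27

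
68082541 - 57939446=10143095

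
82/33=2 + 16/33 = 2.48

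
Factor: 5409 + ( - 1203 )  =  2^1*3^1*701^1=4206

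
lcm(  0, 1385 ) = 0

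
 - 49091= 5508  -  54599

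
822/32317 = 822/32317 = 0.03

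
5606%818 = 698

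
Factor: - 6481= - 6481^1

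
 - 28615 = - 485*59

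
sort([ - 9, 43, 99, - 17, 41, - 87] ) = [ - 87, - 17, - 9,41 , 43, 99 ]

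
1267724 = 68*18643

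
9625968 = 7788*1236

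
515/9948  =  515/9948 = 0.05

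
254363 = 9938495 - 9684132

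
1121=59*19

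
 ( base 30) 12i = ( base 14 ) 4dc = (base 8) 1722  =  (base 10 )978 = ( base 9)1306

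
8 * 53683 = 429464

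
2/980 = 1/490 = 0.00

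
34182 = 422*81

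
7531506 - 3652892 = 3878614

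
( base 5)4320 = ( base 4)21021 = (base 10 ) 585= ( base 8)1111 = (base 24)109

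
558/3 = 186 = 186.00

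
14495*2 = 28990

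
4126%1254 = 364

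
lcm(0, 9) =0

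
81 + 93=174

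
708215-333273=374942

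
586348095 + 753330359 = 1339678454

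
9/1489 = 9/1489 = 0.01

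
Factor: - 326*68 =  - 22168 = - 2^3*17^1*163^1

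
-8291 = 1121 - 9412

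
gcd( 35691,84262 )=1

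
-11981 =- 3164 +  - 8817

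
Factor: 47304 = 2^3*3^4*73^1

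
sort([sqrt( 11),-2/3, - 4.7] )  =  [-4.7, - 2/3,sqrt( 11 ) ]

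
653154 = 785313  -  132159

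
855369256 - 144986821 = 710382435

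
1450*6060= 8787000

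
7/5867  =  7/5867 = 0.00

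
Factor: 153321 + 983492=1136813= 1136813^1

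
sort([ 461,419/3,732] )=[ 419/3,  461,732]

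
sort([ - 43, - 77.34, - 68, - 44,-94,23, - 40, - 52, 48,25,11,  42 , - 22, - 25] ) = [ - 94, - 77.34,-68, - 52 , - 44, - 43 , - 40,-25 , - 22, 11,23, 25,42,48] 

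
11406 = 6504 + 4902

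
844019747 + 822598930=1666618677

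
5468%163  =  89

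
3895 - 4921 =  -1026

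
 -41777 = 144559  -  186336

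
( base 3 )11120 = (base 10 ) 123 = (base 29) 47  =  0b1111011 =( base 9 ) 146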